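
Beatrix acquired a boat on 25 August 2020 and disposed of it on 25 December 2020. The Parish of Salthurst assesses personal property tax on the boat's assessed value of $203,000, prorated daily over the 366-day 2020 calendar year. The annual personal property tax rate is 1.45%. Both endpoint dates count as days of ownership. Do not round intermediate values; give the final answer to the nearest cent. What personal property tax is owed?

$989.21

Days held (25 August – 25 December 2020): 123 out of 366
Tax = $203,000 × 1.45% × 123/366 = $989.2090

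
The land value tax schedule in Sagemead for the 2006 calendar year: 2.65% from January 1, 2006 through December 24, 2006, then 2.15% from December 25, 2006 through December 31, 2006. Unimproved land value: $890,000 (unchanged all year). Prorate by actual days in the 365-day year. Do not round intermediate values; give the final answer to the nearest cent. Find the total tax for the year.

January 1 – December 24, 2006: 358 days at 2.65% → $890,000 × 2.65% × 358/365 = $23,132.6849
December 25 – December 31, 2006: 7 days at 2.15% → $890,000 × 2.15% × 7/365 = $366.9726
Total = $23,499.6575

$23,499.66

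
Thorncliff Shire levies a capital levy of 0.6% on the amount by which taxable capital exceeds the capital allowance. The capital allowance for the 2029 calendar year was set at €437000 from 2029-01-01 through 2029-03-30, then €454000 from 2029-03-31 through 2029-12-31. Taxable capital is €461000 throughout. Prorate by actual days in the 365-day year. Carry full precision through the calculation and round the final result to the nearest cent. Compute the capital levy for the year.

€66.87

2029-01-01 to 2029-03-30: 89 days, exemption €437000 → (€461000 − €437000) × 0.6% × 89/365 = €35.1123
2029-03-31 to 2029-12-31: 276 days, exemption €454000 → (€461000 − €454000) × 0.6% × 276/365 = €31.7589
Total = €66.8712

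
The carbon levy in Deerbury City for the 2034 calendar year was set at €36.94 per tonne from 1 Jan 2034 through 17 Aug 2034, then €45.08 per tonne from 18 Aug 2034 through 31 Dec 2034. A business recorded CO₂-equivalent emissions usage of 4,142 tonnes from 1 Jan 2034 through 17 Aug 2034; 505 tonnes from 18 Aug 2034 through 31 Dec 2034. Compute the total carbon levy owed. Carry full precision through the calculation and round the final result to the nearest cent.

€175,770.88

1 Jan – 17 Aug 2034: 4,142 tonnes at €36.94/tonne → €153,005.48
18 Aug – 31 Dec 2034: 505 tonnes at €45.08/tonne → €22,765.40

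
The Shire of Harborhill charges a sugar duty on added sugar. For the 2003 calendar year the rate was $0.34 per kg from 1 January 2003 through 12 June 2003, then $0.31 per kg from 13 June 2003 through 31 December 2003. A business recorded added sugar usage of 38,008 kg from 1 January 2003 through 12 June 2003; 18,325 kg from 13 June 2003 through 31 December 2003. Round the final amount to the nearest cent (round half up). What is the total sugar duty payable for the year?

1 January – 12 June 2003: 38,008 kg at $0.34/kg → $12,922.72
13 June – 31 December 2003: 18,325 kg at $0.31/kg → $5,680.75

$18,603.47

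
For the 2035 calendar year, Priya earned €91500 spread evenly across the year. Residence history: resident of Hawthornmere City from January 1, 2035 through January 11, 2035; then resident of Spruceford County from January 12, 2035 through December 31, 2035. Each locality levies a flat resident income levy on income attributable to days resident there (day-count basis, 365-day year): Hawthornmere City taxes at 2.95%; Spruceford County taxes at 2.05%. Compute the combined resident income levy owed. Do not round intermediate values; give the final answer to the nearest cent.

Hawthornmere City, January 1 – January 11, 2035: 11 days → €91500 × 2.95% × 11/365 = €81.3473
Spruceford County, January 12 – December 31, 2035: 354 days → €91500 × 2.05% × 354/365 = €1819.2205
Total = €1900.5678

€1900.57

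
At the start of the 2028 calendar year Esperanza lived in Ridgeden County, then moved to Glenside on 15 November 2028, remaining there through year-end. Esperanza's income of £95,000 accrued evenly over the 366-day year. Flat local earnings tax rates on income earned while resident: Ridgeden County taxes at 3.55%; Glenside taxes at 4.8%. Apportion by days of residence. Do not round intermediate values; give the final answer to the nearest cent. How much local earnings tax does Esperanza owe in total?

Ridgeden County, 1 January – 14 November 2028: 319 days → £95,000 × 3.55% × 319/366 = £2,939.4194
Glenside, 15 November – 31 December 2028: 47 days → £95,000 × 4.8% × 47/366 = £585.5738
Total = £3,524.9932

£3,524.99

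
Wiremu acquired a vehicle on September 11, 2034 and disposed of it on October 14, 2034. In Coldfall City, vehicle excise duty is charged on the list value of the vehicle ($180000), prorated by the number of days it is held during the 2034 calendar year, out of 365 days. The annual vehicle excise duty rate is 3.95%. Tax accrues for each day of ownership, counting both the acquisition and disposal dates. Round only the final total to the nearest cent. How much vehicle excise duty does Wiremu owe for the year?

$662.30

Days held (September 11 – October 14, 2034): 34 out of 365
Tax = $180000 × 3.95% × 34/365 = $662.3014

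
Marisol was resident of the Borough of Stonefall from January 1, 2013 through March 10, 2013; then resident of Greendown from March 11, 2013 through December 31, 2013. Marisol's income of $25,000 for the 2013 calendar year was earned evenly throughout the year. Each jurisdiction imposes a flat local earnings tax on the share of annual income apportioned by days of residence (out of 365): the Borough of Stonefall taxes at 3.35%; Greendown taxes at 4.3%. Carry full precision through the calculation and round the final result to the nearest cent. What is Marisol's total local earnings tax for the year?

The Borough of Stonefall, January 1 – March 10, 2013: 69 days → $25,000 × 3.35% × 69/365 = $158.3219
Greendown, March 11 – December 31, 2013: 296 days → $25,000 × 4.3% × 296/365 = $871.7808
Total = $1,030.1027

$1,030.10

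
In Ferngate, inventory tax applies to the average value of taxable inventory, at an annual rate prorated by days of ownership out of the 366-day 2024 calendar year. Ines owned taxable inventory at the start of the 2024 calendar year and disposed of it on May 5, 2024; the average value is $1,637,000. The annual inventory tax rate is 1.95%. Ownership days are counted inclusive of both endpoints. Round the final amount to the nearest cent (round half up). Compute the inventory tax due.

Days held (January 1 – May 5, 2024): 126 out of 366
Tax = $1,637,000 × 1.95% × 126/366 = $10,989.3689

$10,989.37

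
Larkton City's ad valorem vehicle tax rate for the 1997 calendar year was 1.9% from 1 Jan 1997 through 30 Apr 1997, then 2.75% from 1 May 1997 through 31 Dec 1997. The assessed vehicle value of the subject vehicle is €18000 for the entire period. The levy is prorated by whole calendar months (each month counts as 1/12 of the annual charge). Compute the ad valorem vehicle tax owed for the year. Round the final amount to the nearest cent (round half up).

€444.00

1 Jan – 30 Apr 1997: 4 months at 1.9% → €18000 × 1.9% × 4/12 = €114.0000
1 May – 31 Dec 1997: 8 months at 2.75% → €18000 × 2.75% × 8/12 = €330.0000
Total = €444.0000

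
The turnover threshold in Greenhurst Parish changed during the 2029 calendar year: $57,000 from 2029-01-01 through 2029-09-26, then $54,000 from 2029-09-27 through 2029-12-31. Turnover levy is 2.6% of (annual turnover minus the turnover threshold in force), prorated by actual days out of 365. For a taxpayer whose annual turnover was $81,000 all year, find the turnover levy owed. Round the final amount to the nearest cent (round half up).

2029-01-01 to 2029-09-26: 269 days, exemption $57,000 → ($81,000 − $57,000) × 2.6% × 269/365 = $459.8795
2029-09-27 to 2029-12-31: 96 days, exemption $54,000 → ($81,000 − $54,000) × 2.6% × 96/365 = $184.6356
Total = $644.5151

$644.52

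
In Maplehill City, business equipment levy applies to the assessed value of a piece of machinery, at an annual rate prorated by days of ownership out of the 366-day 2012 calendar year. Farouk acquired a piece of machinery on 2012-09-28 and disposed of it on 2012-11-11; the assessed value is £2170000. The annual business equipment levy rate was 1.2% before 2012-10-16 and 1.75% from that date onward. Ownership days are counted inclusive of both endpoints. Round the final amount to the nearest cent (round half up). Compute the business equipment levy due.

£4082.09

2012-09-28 to 2012-10-15: 18 days at 1.2% → £2170000 × 1.2% × 18/366 = £1280.6557
2012-10-16 to 2012-11-11: 27 days at 1.75% → £2170000 × 1.75% × 27/366 = £2801.4344
Total = £4082.0902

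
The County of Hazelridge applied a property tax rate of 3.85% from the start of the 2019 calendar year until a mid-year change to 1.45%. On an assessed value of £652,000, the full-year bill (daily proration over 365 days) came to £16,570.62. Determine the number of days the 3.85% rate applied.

166 days

Let d = days at the first rate; then 365 − d days at the second rate.
£652,000 × [3.85%·d + 1.45%·(365−d)] / 365 = £16,570.62
Solving gives d = 166, so the new rate took effect on 16 June 2019.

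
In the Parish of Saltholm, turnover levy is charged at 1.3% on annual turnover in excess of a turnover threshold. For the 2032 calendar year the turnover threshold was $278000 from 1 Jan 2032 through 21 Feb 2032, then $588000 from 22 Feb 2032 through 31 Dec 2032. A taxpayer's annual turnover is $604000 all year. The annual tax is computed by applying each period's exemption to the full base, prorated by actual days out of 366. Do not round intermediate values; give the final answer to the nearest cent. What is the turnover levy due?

1 Jan – 21 Feb 2032: 52 days, exemption $278000 → ($604000 − $278000) × 1.3% × 52/366 = $602.1202
22 Feb – 31 Dec 2032: 314 days, exemption $588000 → ($604000 − $588000) × 1.3% × 314/366 = $178.4481
Total = $780.5683

$780.57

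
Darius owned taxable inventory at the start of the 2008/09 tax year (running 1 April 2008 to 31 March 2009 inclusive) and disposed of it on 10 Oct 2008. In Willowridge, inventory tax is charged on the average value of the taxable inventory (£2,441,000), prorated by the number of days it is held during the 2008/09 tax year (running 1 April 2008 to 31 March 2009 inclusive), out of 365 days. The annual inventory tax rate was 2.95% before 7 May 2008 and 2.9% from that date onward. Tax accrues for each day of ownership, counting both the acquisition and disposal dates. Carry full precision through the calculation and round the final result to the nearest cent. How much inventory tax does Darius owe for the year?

1 Apr – 6 May 2008: 36 days at 2.95% → £2,441,000 × 2.95% × 36/365 = £7,102.3068
7 May – 10 Oct 2008: 157 days at 2.9% → £2,441,000 × 2.9% × 157/365 = £30,448.9671
Total = £37,551.2740

£37,551.27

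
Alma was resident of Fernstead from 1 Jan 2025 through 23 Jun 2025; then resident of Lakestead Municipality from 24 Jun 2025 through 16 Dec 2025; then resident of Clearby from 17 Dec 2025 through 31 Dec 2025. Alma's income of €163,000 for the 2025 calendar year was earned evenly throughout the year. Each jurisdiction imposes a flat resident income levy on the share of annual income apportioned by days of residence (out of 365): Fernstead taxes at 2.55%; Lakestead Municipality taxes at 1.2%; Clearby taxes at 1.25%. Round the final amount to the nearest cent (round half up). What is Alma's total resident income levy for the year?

Fernstead, 1 Jan – 23 Jun 2025: 174 days → €163,000 × 2.55% × 174/365 = €1,981.4548
Lakestead Municipality, 24 Jun – 16 Dec 2025: 176 days → €163,000 × 1.2% × 176/365 = €943.1671
Clearby, 17 Dec – 31 Dec 2025: 15 days → €163,000 × 1.25% × 15/365 = €83.7329
Total = €3,008.3548

€3,008.35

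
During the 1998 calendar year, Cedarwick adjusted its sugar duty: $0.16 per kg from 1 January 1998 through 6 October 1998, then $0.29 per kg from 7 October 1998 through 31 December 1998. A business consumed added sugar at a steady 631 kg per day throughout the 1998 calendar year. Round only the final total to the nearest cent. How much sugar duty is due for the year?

1 January – 6 October 1998: 279 days × 631 kg/day = 176,049 kg at $0.16/kg → $28167.84
7 October – 31 December 1998: 86 days × 631 kg/day = 54,266 kg at $0.29/kg → $15737.14

$43904.98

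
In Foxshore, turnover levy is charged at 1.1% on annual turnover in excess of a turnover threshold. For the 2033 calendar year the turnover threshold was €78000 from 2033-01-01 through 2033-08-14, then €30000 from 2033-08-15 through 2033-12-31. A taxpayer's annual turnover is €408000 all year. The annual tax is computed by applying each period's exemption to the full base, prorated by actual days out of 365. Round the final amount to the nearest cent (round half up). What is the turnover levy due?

2033-01-01 to 2033-08-14: 226 days, exemption €78000 → (€408000 − €78000) × 1.1% × 226/365 = €2247.6164
2033-08-15 to 2033-12-31: 139 days, exemption €30000 → (€408000 − €30000) × 1.1% × 139/365 = €1583.4575
Total = €3831.0740

€3831.07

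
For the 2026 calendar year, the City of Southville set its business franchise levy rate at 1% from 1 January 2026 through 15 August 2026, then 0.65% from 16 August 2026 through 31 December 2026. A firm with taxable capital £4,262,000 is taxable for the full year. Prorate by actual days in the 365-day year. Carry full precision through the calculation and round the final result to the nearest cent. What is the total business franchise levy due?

£36,980.15

1 January – 15 August 2026: 227 days at 1% → £4,262,000 × 1% × 227/365 = £26,506.1370
16 August – 31 December 2026: 138 days at 0.65% → £4,262,000 × 0.65% × 138/365 = £10,474.0110
Total = £36,980.1479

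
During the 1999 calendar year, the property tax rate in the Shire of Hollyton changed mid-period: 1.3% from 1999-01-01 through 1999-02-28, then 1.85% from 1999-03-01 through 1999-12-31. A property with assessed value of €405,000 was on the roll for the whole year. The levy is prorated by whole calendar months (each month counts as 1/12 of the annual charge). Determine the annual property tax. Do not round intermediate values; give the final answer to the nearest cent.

1999-01-01 to 1999-02-28: 2 months at 1.3% → €405,000 × 1.3% × 2/12 = €877.5000
1999-03-01 to 1999-12-31: 10 months at 1.85% → €405,000 × 1.85% × 10/12 = €6,243.7500
Total = €7,121.2500

€7,121.25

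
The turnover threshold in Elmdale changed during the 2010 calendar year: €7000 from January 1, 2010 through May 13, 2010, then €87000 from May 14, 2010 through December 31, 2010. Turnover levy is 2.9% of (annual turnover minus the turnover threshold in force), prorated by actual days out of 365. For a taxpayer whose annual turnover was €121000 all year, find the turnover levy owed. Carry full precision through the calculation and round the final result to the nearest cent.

January 1 – May 13, 2010: 133 days, exemption €7000 → (€121000 − €7000) × 2.9% × 133/365 = €1204.6521
May 14 – December 31, 2010: 232 days, exemption €87000 → (€121000 − €87000) × 2.9% × 232/365 = €626.7178
Total = €1831.3699

€1831.37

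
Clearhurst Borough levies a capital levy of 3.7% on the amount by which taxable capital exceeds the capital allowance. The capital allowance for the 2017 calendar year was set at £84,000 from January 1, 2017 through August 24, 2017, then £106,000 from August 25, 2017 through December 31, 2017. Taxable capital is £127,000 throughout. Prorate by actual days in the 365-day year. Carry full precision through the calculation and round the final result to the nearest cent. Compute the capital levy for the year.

£1,303.31

January 1 – August 24, 2017: 236 days, exemption £84,000 → (£127,000 − £84,000) × 3.7% × 236/365 = £1,028.7014
August 25 – December 31, 2017: 129 days, exemption £106,000 → (£127,000 − £106,000) × 3.7% × 129/365 = £274.6110
Total = £1,303.3123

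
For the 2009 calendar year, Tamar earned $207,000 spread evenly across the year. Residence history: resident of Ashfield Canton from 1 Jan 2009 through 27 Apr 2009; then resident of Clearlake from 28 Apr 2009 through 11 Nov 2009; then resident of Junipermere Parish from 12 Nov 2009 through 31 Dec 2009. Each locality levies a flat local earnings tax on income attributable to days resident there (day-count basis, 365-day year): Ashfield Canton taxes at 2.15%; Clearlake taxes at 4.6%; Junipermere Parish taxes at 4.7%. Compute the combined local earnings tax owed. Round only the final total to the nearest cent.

$7,924.70

Ashfield Canton, 1 Jan – 27 Apr 2009: 117 days → $207,000 × 2.15% × 117/365 = $1,426.5986
Clearlake, 28 Apr – 11 Nov 2009: 198 days → $207,000 × 4.6% × 198/365 = $5,165.3589
Junipermere Parish, 12 Nov – 31 Dec 2009: 50 days → $207,000 × 4.7% × 50/365 = $1,332.7397
Total = $7,924.6973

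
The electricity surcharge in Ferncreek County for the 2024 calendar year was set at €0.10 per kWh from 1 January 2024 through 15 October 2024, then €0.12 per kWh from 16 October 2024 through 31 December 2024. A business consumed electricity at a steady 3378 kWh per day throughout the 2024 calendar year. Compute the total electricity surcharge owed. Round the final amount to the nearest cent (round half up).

1 January – 15 October 2024: 289 days × 3378 kWh/day = 976,242 kWh at €0.10/kWh → €97,624.20
16 October – 31 December 2024: 77 days × 3378 kWh/day = 260,106 kWh at €0.12/kWh → €31,212.72

€128,836.92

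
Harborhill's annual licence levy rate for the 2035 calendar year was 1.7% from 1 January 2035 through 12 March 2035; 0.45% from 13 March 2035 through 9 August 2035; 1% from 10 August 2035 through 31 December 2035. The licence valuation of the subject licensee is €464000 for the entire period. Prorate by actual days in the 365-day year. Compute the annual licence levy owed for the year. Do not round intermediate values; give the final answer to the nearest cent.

1 January – 12 March 2035: 71 days at 1.7% → €464000 × 1.7% × 71/365 = €1534.3781
13 March – 9 August 2035: 150 days at 0.45% → €464000 × 0.45% × 150/365 = €858.0822
10 August – 31 December 2035: 144 days at 1% → €464000 × 1% × 144/365 = €1830.5753
Total = €4223.0356

€4223.04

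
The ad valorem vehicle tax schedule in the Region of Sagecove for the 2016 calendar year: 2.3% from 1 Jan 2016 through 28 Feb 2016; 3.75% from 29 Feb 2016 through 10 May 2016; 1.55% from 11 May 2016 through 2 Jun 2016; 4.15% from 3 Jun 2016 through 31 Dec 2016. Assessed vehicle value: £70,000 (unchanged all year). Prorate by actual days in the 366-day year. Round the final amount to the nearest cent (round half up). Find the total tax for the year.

£2,526.79

1 Jan – 28 Feb 2016: 59 days at 2.3% → £70,000 × 2.3% × 59/366 = £259.5355
29 Feb – 10 May 2016: 72 days at 3.75% → £70,000 × 3.75% × 72/366 = £516.3934
11 May – 2 Jun 2016: 23 days at 1.55% → £70,000 × 1.55% × 23/366 = £68.1831
3 Jun – 31 Dec 2016: 212 days at 4.15% → £70,000 × 4.15% × 212/366 = £1,682.6776
Total = £2,526.7896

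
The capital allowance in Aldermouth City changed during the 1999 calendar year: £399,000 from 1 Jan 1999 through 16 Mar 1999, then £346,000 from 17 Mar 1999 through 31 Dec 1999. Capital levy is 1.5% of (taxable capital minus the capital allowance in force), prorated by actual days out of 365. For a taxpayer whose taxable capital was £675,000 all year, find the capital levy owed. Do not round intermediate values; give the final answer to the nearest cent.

1 Jan – 16 Mar 1999: 75 days, exemption £399,000 → (£675,000 − £399,000) × 1.5% × 75/365 = £850.6849
17 Mar – 31 Dec 1999: 290 days, exemption £346,000 → (£675,000 − £346,000) × 1.5% × 290/365 = £3,920.9589
Total = £4,771.6438

£4,771.64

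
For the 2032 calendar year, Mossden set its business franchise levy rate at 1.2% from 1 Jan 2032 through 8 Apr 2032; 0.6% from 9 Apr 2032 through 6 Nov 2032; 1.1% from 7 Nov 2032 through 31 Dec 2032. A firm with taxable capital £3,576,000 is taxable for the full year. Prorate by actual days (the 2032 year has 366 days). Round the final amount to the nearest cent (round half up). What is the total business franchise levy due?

1 Jan – 8 Apr 2032: 99 days at 1.2% → £3,576,000 × 1.2% × 99/366 = £11,607.3443
9 Apr – 6 Nov 2032: 212 days at 0.6% → £3,576,000 × 0.6% × 212/366 = £12,428.0656
7 Nov – 31 Dec 2032: 55 days at 1.1% → £3,576,000 × 1.1% × 55/366 = £5,911.1475
Total = £29,946.5574

£29,946.56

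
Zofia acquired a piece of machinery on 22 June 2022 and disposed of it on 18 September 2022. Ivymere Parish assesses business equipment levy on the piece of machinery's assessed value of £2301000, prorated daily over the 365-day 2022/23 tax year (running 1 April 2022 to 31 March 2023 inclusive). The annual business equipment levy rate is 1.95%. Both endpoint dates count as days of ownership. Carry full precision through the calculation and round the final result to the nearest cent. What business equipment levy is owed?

Days held (22 June – 18 September 2022): 89 out of 365
Tax = £2301000 × 1.95% × 89/365 = £10940.7822

£10940.78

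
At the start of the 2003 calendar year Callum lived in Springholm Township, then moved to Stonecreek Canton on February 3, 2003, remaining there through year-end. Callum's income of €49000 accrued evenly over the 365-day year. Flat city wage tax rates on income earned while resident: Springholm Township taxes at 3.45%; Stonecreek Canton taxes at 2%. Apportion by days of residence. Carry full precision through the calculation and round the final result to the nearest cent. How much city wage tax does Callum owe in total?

€1044.24

Springholm Township, January 1 – February 2, 2003: 33 days → €49000 × 3.45% × 33/365 = €152.8397
Stonecreek Canton, February 3 – December 31, 2003: 332 days → €49000 × 2% × 332/365 = €891.3973
Total = €1044.2370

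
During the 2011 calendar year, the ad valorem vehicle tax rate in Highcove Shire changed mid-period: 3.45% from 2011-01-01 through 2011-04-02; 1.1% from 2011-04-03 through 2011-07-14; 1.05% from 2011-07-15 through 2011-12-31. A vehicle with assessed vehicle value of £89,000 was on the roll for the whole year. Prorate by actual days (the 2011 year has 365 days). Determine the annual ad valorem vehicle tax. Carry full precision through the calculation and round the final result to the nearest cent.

£1,485.45

2011-01-01 to 2011-04-02: 92 days at 3.45% → £89,000 × 3.45% × 92/365 = £773.9342
2011-04-03 to 2011-07-14: 103 days at 1.1% → £89,000 × 1.1% × 103/365 = £276.2658
2011-07-15 to 2011-12-31: 170 days at 1.05% → £89,000 × 1.05% × 170/365 = £435.2466
Total = £1,485.4466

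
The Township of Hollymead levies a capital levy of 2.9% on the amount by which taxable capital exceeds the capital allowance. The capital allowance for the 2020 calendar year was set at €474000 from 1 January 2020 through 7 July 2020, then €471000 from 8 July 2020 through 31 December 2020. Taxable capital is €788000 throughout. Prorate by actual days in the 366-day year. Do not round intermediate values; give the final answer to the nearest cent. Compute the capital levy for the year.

€9148.07

1 January – 7 July 2020: 189 days, exemption €474000 → (€788000 − €474000) × 2.9% × 189/366 = €4702.2787
8 July – 31 December 2020: 177 days, exemption €471000 → (€788000 − €471000) × 2.9% × 177/366 = €4445.7951
Total = €9148.0738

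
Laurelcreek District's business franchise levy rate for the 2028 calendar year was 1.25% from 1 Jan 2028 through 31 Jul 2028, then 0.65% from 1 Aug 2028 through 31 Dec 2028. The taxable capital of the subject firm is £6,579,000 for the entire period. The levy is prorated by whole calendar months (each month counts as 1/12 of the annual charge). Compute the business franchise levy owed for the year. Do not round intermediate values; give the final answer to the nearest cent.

1 Jan – 31 Jul 2028: 7 months at 1.25% → £6,579,000 × 1.25% × 7/12 = £47,971.8750
1 Aug – 31 Dec 2028: 5 months at 0.65% → £6,579,000 × 0.65% × 5/12 = £17,818.1250
Total = £65,790.0000

£65,790.00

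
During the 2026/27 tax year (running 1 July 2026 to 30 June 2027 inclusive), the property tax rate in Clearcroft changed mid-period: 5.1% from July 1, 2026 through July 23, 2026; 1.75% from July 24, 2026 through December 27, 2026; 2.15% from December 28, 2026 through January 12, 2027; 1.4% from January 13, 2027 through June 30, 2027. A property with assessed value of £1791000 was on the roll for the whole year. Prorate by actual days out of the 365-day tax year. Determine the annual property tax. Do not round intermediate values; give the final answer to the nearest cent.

£32534.86

July 1 – July 23, 2026: 23 days at 5.1% → £1791000 × 5.1% × 23/365 = £5755.7342
July 24 – December 27, 2026: 157 days at 1.75% → £1791000 × 1.75% × 157/365 = £13481.5685
December 28, 2026 – January 12, 2027: 16 days at 2.15% → £1791000 × 2.15% × 16/365 = £1687.9562
January 13 – June 30, 2027: 169 days at 1.4% → £1791000 × 1.4% × 169/365 = £11609.6055
Total = £32534.8644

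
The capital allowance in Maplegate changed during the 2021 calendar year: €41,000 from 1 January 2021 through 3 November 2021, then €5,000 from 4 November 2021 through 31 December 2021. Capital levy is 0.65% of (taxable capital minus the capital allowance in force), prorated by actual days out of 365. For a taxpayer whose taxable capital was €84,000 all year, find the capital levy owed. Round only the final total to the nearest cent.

€316.68

1 January – 3 November 2021: 307 days, exemption €41,000 → (€84,000 − €41,000) × 0.65% × 307/365 = €235.0863
4 November – 31 December 2021: 58 days, exemption €5,000 → (€84,000 − €5,000) × 0.65% × 58/365 = €81.5973
Total = €316.6836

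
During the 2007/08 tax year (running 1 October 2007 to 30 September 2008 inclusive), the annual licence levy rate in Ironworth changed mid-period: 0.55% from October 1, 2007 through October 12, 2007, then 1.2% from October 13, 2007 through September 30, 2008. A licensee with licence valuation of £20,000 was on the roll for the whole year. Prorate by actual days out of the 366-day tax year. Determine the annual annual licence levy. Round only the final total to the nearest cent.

£235.74

October 1 – October 12, 2007: 12 days at 0.55% → £20,000 × 0.55% × 12/366 = £3.6066
October 13, 2007 – September 30, 2008: 354 days at 1.2% → £20,000 × 1.2% × 354/366 = £232.1311
Total = £235.7377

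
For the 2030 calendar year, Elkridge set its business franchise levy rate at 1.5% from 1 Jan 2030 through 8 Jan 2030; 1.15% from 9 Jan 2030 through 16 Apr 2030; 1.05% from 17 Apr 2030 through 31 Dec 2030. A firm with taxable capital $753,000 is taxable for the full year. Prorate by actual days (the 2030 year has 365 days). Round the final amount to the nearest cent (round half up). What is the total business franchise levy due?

$8,182.94

1 Jan – 8 Jan 2030: 8 days at 1.5% → $753,000 × 1.5% × 8/365 = $247.5616
9 Jan – 16 Apr 2030: 98 days at 1.15% → $753,000 × 1.15% × 98/365 = $2,325.0164
17 Apr – 31 Dec 2030: 259 days at 1.05% → $753,000 × 1.05% × 259/365 = $5,610.3658
Total = $8,182.9438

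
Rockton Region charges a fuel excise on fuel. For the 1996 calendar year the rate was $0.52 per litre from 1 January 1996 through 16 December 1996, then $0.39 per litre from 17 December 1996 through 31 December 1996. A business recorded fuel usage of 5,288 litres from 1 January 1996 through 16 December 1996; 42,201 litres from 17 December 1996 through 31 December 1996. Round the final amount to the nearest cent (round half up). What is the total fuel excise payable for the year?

$19,208.15

1 January – 16 December 1996: 5,288 litres at $0.52/litre → $2,749.76
17 December – 31 December 1996: 42,201 litres at $0.39/litre → $16,458.39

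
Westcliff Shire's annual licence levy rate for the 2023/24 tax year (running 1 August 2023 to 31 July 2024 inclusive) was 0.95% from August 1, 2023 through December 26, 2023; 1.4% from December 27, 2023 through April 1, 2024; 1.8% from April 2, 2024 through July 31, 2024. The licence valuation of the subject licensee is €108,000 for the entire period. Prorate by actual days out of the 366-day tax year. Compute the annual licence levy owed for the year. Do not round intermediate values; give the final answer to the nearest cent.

August 1 – December 26, 2023: 148 days at 0.95% → €108,000 × 0.95% × 148/366 = €414.8852
December 27, 2023 – April 1, 2024: 97 days at 1.4% → €108,000 × 1.4% × 97/366 = €400.7213
April 2 – July 31, 2024: 121 days at 1.8% → €108,000 × 1.8% × 121/366 = €642.6885
Total = €1,458.2951

€1,458.30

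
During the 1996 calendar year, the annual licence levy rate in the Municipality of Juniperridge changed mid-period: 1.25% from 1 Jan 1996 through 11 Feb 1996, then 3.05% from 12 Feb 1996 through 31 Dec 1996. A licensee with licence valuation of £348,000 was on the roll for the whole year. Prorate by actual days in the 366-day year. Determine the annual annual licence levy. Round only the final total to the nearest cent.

1 Jan – 11 Feb 1996: 42 days at 1.25% → £348,000 × 1.25% × 42/366 = £499.1803
12 Feb – 31 Dec 1996: 324 days at 3.05% → £348,000 × 3.05% × 324/366 = £9,396.0000
Total = £9,895.1803

£9,895.18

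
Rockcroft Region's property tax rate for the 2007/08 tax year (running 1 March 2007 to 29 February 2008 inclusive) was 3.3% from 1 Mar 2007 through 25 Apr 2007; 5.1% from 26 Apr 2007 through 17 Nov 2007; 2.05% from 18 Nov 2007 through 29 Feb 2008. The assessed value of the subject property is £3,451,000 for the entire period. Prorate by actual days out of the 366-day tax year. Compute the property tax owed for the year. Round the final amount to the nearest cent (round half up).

£136,587.94

1 Mar – 25 Apr 2007: 56 days at 3.3% → £3,451,000 × 3.3% × 56/366 = £17,424.7213
26 Apr – 17 Nov 2007: 206 days at 5.1% → £3,451,000 × 5.1% × 206/366 = £99,060.6721
18 Nov 2007 – 29 Feb 2008: 104 days at 2.05% → £3,451,000 × 2.05% × 104/366 = £20,102.5464
Total = £136,587.9399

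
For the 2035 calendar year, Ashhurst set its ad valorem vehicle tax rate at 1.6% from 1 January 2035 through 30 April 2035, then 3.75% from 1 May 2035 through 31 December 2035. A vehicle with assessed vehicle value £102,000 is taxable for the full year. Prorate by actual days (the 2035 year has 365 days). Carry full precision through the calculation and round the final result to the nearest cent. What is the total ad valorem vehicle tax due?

1 January – 30 April 2035: 120 days at 1.6% → £102,000 × 1.6% × 120/365 = £536.5479
1 May – 31 December 2035: 245 days at 3.75% → £102,000 × 3.75% × 245/365 = £2,567.4658
Total = £3,104.0137

£3,104.01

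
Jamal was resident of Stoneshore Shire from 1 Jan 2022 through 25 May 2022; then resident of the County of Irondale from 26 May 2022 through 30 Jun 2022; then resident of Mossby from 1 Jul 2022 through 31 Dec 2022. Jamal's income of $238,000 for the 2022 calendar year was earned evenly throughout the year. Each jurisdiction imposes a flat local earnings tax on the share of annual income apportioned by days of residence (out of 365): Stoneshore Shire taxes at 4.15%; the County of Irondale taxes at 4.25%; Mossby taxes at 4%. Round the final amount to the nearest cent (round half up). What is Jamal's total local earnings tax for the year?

$9,720.51

Stoneshore Shire, 1 Jan – 25 May 2022: 145 days → $238,000 × 4.15% × 145/365 = $3,923.7397
The County of Irondale, 26 May – 30 Jun 2022: 36 days → $238,000 × 4.25% × 36/365 = $997.6438
Mossby, 1 Jul – 31 Dec 2022: 184 days → $238,000 × 4% × 184/365 = $4,799.1233
Total = $9,720.5068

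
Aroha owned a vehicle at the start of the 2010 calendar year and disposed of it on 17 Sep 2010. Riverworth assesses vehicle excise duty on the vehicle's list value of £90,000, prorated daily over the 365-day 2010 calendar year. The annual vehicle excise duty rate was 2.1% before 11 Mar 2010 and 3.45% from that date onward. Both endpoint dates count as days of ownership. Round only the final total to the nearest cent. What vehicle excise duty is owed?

£1,982.10

1 Jan – 10 Mar 2010: 69 days at 2.1% → £90,000 × 2.1% × 69/365 = £357.2877
11 Mar – 17 Sep 2010: 191 days at 3.45% → £90,000 × 3.45% × 191/365 = £1,624.8082
Total = £1,982.0959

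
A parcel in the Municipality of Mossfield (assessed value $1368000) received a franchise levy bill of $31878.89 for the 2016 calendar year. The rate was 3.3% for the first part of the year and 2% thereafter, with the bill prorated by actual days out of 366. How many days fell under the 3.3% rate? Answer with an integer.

93 days

Let d = days at the first rate; then 366 − d days at the second rate.
$1368000 × [3.3%·d + 2%·(366−d)] / 366 = $31878.89
Solving gives d = 93, so the new rate took effect on 3 April 2016.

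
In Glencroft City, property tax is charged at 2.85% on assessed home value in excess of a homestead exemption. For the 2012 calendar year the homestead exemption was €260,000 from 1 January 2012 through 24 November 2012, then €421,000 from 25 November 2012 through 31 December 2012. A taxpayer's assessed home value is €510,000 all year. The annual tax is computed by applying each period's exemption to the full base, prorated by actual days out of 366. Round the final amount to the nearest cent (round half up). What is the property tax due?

1 January – 24 November 2012: 329 days, exemption €260,000 → (€510,000 − €260,000) × 2.85% × 329/366 = €6,404.7131
25 November – 31 December 2012: 37 days, exemption €421,000 → (€510,000 − €421,000) × 2.85% × 37/366 = €256.4221
Total = €6,661.1352

€6,661.14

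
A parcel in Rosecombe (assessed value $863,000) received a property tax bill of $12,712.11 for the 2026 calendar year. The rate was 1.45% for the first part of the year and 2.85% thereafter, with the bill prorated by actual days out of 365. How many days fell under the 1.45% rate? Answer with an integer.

359 days

Let d = days at the first rate; then 365 − d days at the second rate.
$863,000 × [1.45%·d + 2.85%·(365−d)] / 365 = $12,712.11
Solving gives d = 359, so the new rate took effect on December 26, 2026.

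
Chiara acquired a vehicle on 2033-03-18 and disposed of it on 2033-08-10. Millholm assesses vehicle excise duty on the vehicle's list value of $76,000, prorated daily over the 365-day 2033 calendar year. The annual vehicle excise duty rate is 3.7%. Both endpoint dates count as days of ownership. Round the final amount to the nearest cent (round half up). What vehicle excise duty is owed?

$1,124.80

Days held (2033-03-18 to 2033-08-10): 146 out of 365
Tax = $76,000 × 3.7% × 146/365 = $1,124.8000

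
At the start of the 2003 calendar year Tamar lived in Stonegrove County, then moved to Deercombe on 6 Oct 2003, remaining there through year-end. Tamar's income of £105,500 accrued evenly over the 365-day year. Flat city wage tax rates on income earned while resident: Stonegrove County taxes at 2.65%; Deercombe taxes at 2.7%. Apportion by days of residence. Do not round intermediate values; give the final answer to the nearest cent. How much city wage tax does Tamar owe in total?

£2,808.32

Stonegrove County, 1 Jan – 5 Oct 2003: 278 days → £105,500 × 2.65% × 278/365 = £2,129.3658
Deercombe, 6 Oct – 31 Dec 2003: 87 days → £105,500 × 2.7% × 87/365 = £678.9575
Total = £2,808.3233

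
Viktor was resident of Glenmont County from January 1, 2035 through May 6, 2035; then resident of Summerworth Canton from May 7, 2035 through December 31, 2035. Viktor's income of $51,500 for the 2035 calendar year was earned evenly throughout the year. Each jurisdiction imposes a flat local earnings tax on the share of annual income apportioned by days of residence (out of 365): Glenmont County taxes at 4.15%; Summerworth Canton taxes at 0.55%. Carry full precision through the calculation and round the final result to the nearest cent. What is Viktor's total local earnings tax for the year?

$923.26

Glenmont County, January 1 – May 6, 2035: 126 days → $51,500 × 4.15% × 126/365 = $737.7904
Summerworth Canton, May 7 – December 31, 2035: 239 days → $51,500 × 0.55% × 239/365 = $185.4705
Total = $923.2610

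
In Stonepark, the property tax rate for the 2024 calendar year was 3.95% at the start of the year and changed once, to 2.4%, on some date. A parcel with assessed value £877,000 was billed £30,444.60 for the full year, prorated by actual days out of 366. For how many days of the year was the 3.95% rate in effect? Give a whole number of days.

Let d = days at the first rate; then 366 − d days at the second rate.
£877,000 × [3.95%·d + 2.4%·(366−d)] / 366 = £30,444.60
Solving gives d = 253, so the new rate took effect on 10 September 2024.

253 days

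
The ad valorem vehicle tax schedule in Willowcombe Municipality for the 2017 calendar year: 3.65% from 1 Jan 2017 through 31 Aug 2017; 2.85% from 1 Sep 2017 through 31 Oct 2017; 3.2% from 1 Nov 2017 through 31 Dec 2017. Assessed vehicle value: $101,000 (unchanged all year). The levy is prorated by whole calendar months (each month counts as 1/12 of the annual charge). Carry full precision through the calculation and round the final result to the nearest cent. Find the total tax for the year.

1 Jan – 31 Aug 2017: 8 months at 3.65% → $101,000 × 3.65% × 8/12 = $2,457.6667
1 Sep – 31 Oct 2017: 2 months at 2.85% → $101,000 × 2.85% × 2/12 = $479.7500
1 Nov – 31 Dec 2017: 2 months at 3.2% → $101,000 × 3.2% × 2/12 = $538.6667
Total = $3,476.0833

$3,476.08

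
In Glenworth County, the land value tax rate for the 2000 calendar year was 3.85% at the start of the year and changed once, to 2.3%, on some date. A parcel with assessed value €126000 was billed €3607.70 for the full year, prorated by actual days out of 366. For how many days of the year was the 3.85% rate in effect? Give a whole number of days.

Let d = days at the first rate; then 366 − d days at the second rate.
€126000 × [3.85%·d + 2.3%·(366−d)] / 366 = €3607.70
Solving gives d = 133, so the new rate took effect on 13 May 2000.

133 days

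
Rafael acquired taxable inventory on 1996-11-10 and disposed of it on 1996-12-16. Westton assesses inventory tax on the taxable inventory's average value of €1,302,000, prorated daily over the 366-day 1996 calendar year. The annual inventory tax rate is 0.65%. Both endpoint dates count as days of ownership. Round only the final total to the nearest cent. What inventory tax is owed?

Days held (1996-11-10 to 1996-12-16): 37 out of 366
Tax = €1,302,000 × 0.65% × 37/366 = €855.5492

€855.55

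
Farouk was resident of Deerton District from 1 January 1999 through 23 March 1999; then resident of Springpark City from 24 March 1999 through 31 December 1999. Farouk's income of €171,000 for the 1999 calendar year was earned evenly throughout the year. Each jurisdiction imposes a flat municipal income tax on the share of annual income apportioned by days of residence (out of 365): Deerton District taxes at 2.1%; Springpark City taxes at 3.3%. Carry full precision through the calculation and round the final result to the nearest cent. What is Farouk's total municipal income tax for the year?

Deerton District, 1 January – 23 March 1999: 82 days → €171,000 × 2.1% × 82/365 = €806.7452
Springpark City, 24 March – 31 December 1999: 283 days → €171,000 × 3.3% × 283/365 = €4,375.2575
Total = €5,182.0027

€5,182.00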